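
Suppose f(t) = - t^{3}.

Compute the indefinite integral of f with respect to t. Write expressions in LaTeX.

F(t) = - \frac{t^{4}}{4} + C

Check any antiderivative F(t) by computing F'(t) and comparing it with f(t).
Check: d/dt[- \frac{t^{4}}{4}] = - t^{3} = f(t).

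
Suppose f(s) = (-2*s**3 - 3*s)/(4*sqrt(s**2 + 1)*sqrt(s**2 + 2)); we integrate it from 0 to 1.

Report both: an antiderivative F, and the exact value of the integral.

Recognize the product-rule pattern: f = u'v + uv' with u = -sqrt(s**2/2 + 1)/4, v = sqrt(2*s**2 + 2), so integration by parts undoes it.
F(s) = -sqrt(s**2 + 1)*sqrt(s**2 + 2)/4 is an antiderivative of f.
Check: d/ds[-sqrt(s**2 + 1)*sqrt(s**2 + 2)/4] = (-2*s**3 - 3*s)/(4*sqrt(s**2 + 1)*sqrt(s**2 + 2)) = f(s).
F(1) = -sqrt(6)/4; F(0) = -sqrt(2)/4.
Integral = F(1) - F(0) = -sqrt(6)/4 + sqrt(2)/4.

Antiderivative: F(s) = -sqrt(s**2 + 1)*sqrt(s**2 + 2)/4; value = -sqrt(6)/4 + sqrt(2)/4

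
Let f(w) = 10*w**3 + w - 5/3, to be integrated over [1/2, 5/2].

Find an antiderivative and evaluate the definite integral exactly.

Integrate term by term and add the pieces.
F(w) = 5*w**4/2 + w**2/2 - 5*w/3 is an antiderivative of f.
Check: d/dw[5*w**4/2 + w**2/2 - 5*w/3] = 10*w**3 + w - 5/3 = f(w).
F(5/2) = 9275/96; F(1/2) = -53/96.
Integral = F(5/2) - F(1/2) = 583/6.

Antiderivative: F(w) = 5*w**4/2 + w**2/2 - 5*w/3; value = 583/6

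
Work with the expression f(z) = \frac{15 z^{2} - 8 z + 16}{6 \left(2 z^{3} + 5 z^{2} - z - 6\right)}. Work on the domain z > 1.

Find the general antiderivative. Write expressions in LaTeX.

Factor the denominator (6 \left(z - 1\right) \left(z + 2\right) \left(2 z + 3\right)) and decompose: f = - \frac{247}{30 \left(2 z + 3\right)} + \frac{46}{9 \left(z + 2\right)} + \frac{23}{90 \left(z - 1\right)}; each piece integrates to a log, atan, or power term.
Check: d/dz[\frac{46 \log{\left(z - 1 \right)} - 741 \log{\left(z + \frac{3}{2} \right)} + 920 \log{\left(z + 2 \right)}}{180}] = \frac{15 z^{2} - 8 z + 16}{12 z^{3} + 30 z^{2} - 6 z - 36}, which equals f(z).

F(z) = \frac{46 \log{\left(z - 1 \right)} - 741 \log{\left(z + \frac{3}{2} \right)} + 920 \log{\left(z + 2 \right)}}{180} + C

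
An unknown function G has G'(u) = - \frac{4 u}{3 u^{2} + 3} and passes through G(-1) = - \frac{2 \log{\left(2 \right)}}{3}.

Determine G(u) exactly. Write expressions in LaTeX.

G(u) = - \frac{2 \log{\left(u^{2} + 1 \right)}}{3}

G'(u) matches the chain-rule pattern g'(h)*h' with inner function h(u) = u^{2} + 1; substituting w = h(u) collapses the integral.
A general antiderivative is - \frac{2 \log{\left(u^{2} + 1 \right)}}{3} + C.
The condition gives C = - \frac{2 \log{\left(2 \right)}}{3} - (- \frac{2 \log{\left(2 \right)}}{3}) = 0.
So G(u) = - \frac{2 \log{\left(u^{2} + 1 \right)}}{3}.
Check: d/du[- \frac{2 \log{\left(u^{2} + 1 \right)}}{3}] = - \frac{4 u}{3 u^{2} + 3} = G'(u).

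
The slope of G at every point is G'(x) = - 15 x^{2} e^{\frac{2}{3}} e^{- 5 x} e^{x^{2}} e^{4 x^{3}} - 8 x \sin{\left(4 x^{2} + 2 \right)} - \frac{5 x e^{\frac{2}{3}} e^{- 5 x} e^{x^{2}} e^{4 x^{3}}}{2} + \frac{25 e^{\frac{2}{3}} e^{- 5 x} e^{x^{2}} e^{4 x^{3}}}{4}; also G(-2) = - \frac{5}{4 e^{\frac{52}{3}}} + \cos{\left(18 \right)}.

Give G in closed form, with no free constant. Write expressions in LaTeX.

G(x) = \frac{- 5 e^{4 x^{3} + x^{2} - 5 x + \frac{2}{3}} + 4 \cos{\left(4 x^{2} + 2 \right)}}{4}

The integrand splits into summands that can be handled one at a time.
A general antiderivative is - \frac{5 e^{4 x^{3} + x^{2} - 5 x + \frac{2}{3}}}{4} + \cos{\left(4 x^{2} + 2 \right)} + C.
The condition gives C = - \frac{5}{4 e^{\frac{52}{3}}} + \cos{\left(18 \right)} - (- \frac{5}{4 e^{\frac{52}{3}}} + \cos{\left(18 \right)}) = 0.
So G(x) = \frac{- 5 e^{4 x^{3} + x^{2} - 5 x + \frac{2}{3}} + 4 \cos{\left(4 x^{2} + 2 \right)}}{4}.
Check: d/dx[\frac{- 5 e^{4 x^{3} + x^{2} - 5 x + \frac{2}{3}} + 4 \cos{\left(4 x^{2} + 2 \right)}}{4}] = - 15 x^{2} e^{\frac{2}{3}} e^{- 5 x} e^{x^{2}} e^{4 x^{3}} - 8 x \sin{\left(4 x^{2} + 2 \right)} - \frac{5 x e^{\frac{2}{3}} e^{- 5 x} e^{x^{2}} e^{4 x^{3}}}{2} + \frac{25 e^{\frac{2}{3}} e^{- 5 x} e^{x^{2}} e^{4 x^{3}}}{4} = G'(x).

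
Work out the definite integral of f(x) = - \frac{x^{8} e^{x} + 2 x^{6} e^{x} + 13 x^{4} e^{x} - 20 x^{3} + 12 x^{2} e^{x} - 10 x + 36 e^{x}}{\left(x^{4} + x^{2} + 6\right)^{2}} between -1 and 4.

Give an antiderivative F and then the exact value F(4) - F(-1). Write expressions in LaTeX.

Antiderivative: F(x) = - e^{x} - \frac{5}{x^{4} + x^{2} + 6}; value = - e^{4} + e^{-1} + \frac{675}{1112}

For F(x) to be correct the identity F'(x) - f(x) = 0 must hold.
F(x) = - e^{x} - \frac{5}{x^{4} + x^{2} + 6} is an antiderivative of f.
Check: d/dx[- e^{x} - \frac{5}{x^{4} + x^{2} + 6}] = \frac{- x^{8} e^{x} - 2 x^{6} e^{x} - 13 x^{4} e^{x} + 20 x^{3} - 12 x^{2} e^{x} + 10 x - 36 e^{x}}{x^{8} + 2 x^{6} + 13 x^{4} + 12 x^{2} + 36}, which equals f(x).
F(4) = - e^{4} - \frac{5}{278}; F(-1) = - \frac{5}{8} - e^{-1}.
Integral = F(4) - F(-1) = - e^{4} + e^{-1} + \frac{675}{1112}.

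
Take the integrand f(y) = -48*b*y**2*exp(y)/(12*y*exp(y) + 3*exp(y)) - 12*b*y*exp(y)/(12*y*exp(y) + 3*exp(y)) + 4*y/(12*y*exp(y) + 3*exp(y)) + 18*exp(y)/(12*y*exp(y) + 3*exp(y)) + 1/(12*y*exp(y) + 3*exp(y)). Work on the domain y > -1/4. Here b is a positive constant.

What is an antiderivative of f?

The integrand splits into summands that can be handled one at a time.
Check: d/dy[-2*b*y**2 + 3*log(4*y + 1)/2 - exp(-y)/3] = (-48*b*y**2*exp(y) - 12*b*y*exp(y) + 4*y + 18*exp(y) + 1)/(12*y*exp(y) + 3*exp(y)), which equals f(y).

An antiderivative is F(y) = -2*b*y**2 + 3*log(4*y + 1)/2 - exp(-y)/3.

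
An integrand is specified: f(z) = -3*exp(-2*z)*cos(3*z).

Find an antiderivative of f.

An antiderivative is F(z) = -9*exp(-2*z)*sin(3*z)/13 + 6*exp(-2*z)*cos(3*z)/13.

Recover f(z) by differentiating a candidate F(z); any mismatch rules it out.
Check: d/dz[-9*exp(-2*z)*sin(3*z)/13 + 6*exp(-2*z)*cos(3*z)/13] = -3*exp(-2*z)*cos(3*z) = f(z).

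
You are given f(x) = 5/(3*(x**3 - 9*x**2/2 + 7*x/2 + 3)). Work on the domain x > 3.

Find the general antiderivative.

F(x) = 10*log(x - 3)/21 - 2*log(x - 2)/3 + 4*log(x + 1/2)/21 + C

Factor the denominator (3*(x - 3)*(x - 2)*(2*x + 1)) and decompose: f = 8/(21*(2*x + 1)) - 2/(3*(x - 2)) + 10/(21*(x - 3)); each piece integrates to a log, atan, or power term.
Check: d/dx[10*log(x - 3)/21 - 2*log(x - 2)/3 + 4*log(x + 1/2)/21] = 10/(6*x**3 - 27*x**2 + 21*x + 18), which equals f(x).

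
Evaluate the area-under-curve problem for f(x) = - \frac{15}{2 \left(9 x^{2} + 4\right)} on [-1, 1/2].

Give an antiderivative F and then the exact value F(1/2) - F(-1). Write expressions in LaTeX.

Differentiate the proposed F(x) back; it has to land on f(x) exactly.
F(x) = - \frac{5 \operatorname{atan}{\left(\frac{3 x}{2} \right)}}{4} is an antiderivative of f.
Check: d/dx[- \frac{5 \operatorname{atan}{\left(\frac{3 x}{2} \right)}}{4}] = - \frac{15}{18 x^{2} + 8}, which equals f(x).
F(1/2) = - \frac{5 \operatorname{atan}{\left(\frac{3}{4} \right)}}{4}; F(-1) = \frac{5 \operatorname{atan}{\left(\frac{3}{2} \right)}}{4}.
Integral = F(1/2) - F(-1) = - \frac{5 \operatorname{atan}{\left(\frac{3}{2} \right)}}{4} - \frac{5 \operatorname{atan}{\left(\frac{3}{4} \right)}}{4}.

Antiderivative: F(x) = - \frac{5 \operatorname{atan}{\left(\frac{3 x}{2} \right)}}{4}; value = - \frac{5 \operatorname{atan}{\left(\frac{3}{2} \right)}}{4} - \frac{5 \operatorname{atan}{\left(\frac{3}{4} \right)}}{4}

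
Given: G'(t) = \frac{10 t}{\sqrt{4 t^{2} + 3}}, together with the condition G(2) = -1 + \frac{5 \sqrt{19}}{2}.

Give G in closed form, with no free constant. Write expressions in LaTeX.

G(t) = \frac{5 \sqrt{4 t^{2} + 3}}{2} - 1

The substitution u = 4 t^{2} + 3 works: G'(t) is exactly (dG/du)*(du/dt) for that inner function.
A general antiderivative is \frac{5 \sqrt{4 t^{2} + 3}}{2} + C.
The condition gives C = -1 + \frac{5 \sqrt{19}}{2} - (\frac{5 \sqrt{19}}{2}) = -1.
So G(t) = \frac{5 \sqrt{4 t^{2} + 3}}{2} - 1.
Check: d/dt[\frac{5 \sqrt{4 t^{2} + 3}}{2} - 1] = \frac{10 t}{\sqrt{4 t^{2} + 3}} = G'(t).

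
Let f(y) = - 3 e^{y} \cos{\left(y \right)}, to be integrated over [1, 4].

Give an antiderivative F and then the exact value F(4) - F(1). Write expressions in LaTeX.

A first test for any F(y): its y-derivative must equal f(y) identically.
F(y) = - \frac{3 e^{y} \sin{\left(y \right)}}{2} - \frac{3 e^{y} \cos{\left(y \right)}}{2} is an antiderivative of f.
Check: d/dy[- \frac{3 e^{y} \sin{\left(y \right)}}{2} - \frac{3 e^{y} \cos{\left(y \right)}}{2}] = - 3 e^{y} \cos{\left(y \right)} = f(y).
F(4) = - \frac{3 e^{4} \cos{\left(4 \right)}}{2} - \frac{3 e^{4} \sin{\left(4 \right)}}{2}; F(1) = - \frac{3 e \sin{\left(1 \right)}}{2} - \frac{3 e \cos{\left(1 \right)}}{2}.
Integral = F(4) - F(1) = \frac{3 e \cos{\left(1 \right)}}{2} + \frac{3 e \sin{\left(1 \right)}}{2} - \frac{3 e^{4} \cos{\left(4 \right)}}{2} - \frac{3 e^{4} \sin{\left(4 \right)}}{2}.

Antiderivative: F(y) = - \frac{3 e^{y} \sin{\left(y \right)}}{2} - \frac{3 e^{y} \cos{\left(y \right)}}{2}; value = \frac{3 e \cos{\left(1 \right)}}{2} + \frac{3 e \sin{\left(1 \right)}}{2} - \frac{3 e^{4} \cos{\left(4 \right)}}{2} - \frac{3 e^{4} \sin{\left(4 \right)}}{2}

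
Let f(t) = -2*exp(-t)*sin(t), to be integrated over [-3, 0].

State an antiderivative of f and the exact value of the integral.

A candidate is checked by its d/dt: the result must match f(t).
F(t) = (sin(t) + cos(t))*exp(-t) is an antiderivative of f.
Check: d/dt[(sin(t) + cos(t))*exp(-t)] = -2*exp(-t)*sin(t) = f(t).
F(0) = 1; F(-3) = exp(3)*cos(3) - exp(3)*sin(3).
Integral = F(0) - F(-3) = 1 + exp(3)*sin(3) - exp(3)*cos(3).

Antiderivative: F(t) = (sin(t) + cos(t))*exp(-t); value = 1 + exp(3)*sin(3) - exp(3)*cos(3)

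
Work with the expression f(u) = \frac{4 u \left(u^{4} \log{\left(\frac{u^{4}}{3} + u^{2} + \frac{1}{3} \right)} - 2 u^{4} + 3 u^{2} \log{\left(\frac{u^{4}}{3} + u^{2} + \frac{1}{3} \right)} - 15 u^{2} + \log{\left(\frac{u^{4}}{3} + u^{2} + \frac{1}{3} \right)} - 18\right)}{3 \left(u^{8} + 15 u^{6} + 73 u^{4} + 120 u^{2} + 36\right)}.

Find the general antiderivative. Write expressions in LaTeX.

F(u) = - \frac{2 \log{\left(\frac{u^{4}}{3} + u^{2} + \frac{1}{3} \right)}}{3 \left(u^{2} + 6\right)} + C

f has the shape v'r + vr' for v = - \frac{2}{3 \left(u^{2} + 6\right)} and r = \log{\left(\frac{u^{4}}{3} + u^{2} + \frac{1}{3} \right)} — it is the derivative of the product v*r.
Check: d/du[- \frac{2 \log{\left(\frac{u^{4}}{3} + u^{2} + \frac{1}{3} \right)}}{3 \left(u^{2} + 6\right)}] = \frac{4 u^{5} \log{\left(\frac{u^{4}}{3} + u^{2} + \frac{1}{3} \right)} - 8 u^{5} + 12 u^{3} \log{\left(\frac{u^{4}}{3} + u^{2} + \frac{1}{3} \right)} - 60 u^{3} + 4 u \log{\left(\frac{u^{4}}{3} + u^{2} + \frac{1}{3} \right)} - 72 u}{3 u^{8} + 45 u^{6} + 219 u^{4} + 360 u^{2} + 108}, which equals f(u).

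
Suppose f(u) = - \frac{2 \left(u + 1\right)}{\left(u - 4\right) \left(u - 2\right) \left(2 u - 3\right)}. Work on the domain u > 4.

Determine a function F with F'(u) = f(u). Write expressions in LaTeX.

Factor the denominator (\left(u - 4\right) \left(u - 2\right) \left(2 u - 3\right)) and decompose: f = - \frac{4}{2 u - 3} + \frac{3}{u - 2} - \frac{1}{u - 4}; each piece integrates to a log, atan, or power term.
Check: d/du[- \log{\left(u - 4 \right)} + 3 \log{\left(u - 2 \right)} - 2 \log{\left(u - \frac{3}{2} \right)}] = \frac{- 2 u - 2}{2 u^{3} - 15 u^{2} + 34 u - 24}, which equals f(u).

An antiderivative is F(u) = - \log{\left(u - 4 \right)} + 3 \log{\left(u - 2 \right)} - 2 \log{\left(u - \frac{3}{2} \right)}.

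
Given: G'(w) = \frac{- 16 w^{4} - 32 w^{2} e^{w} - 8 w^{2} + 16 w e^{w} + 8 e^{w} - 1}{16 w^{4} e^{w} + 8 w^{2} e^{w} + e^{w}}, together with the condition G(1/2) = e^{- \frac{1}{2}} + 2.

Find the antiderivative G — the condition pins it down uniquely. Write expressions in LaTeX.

A first test for any G(w): its w-derivative must equal the given G'(w).
A general antiderivative is \frac{4 w - 1}{2 w^{2} + \frac{1}{2}} + e^{- w} + C.
The condition gives C = e^{- \frac{1}{2}} + 2 - (e^{- \frac{1}{2}} + 1) = 1.
So G(w) = \frac{\left(4 w^{2} + 2 \left(4 w - 1\right) e^{w} + \left(4 w^{2} + 1\right) e^{w} + 1\right) e^{- w}}{4 w^{2} + 1}.
Check: d/dw[\frac{\left(4 w^{2} + 2 \left(4 w - 1\right) e^{w} + \left(4 w^{2} + 1\right) e^{w} + 1\right) e^{- w}}{4 w^{2} + 1}] = \frac{- 16 w^{4} - 32 w^{2} e^{w} - 8 w^{2} + 16 w e^{w} + 8 e^{w} - 1}{16 w^{4} e^{w} + 8 w^{2} e^{w} + e^{w}} = G'(w).

G(w) = \frac{\left(4 w^{2} + 2 \left(4 w - 1\right) e^{w} + \left(4 w^{2} + 1\right) e^{w} + 1\right) e^{- w}}{4 w^{2} + 1}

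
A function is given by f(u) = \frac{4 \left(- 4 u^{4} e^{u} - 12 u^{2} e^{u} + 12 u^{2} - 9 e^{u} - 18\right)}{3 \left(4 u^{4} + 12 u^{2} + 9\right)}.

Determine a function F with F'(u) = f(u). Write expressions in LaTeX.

An antiderivative is F(u) = \frac{- 8 u^{2} e^{u} - 24 u - 12 e^{u}}{6 u^{2} + 9}.

Check any antiderivative F(u) by computing F'(u) and comparing it with f(u).
Check: d/du[\frac{- 8 u^{2} e^{u} - 24 u - 12 e^{u}}{6 u^{2} + 9}] = \frac{- 16 u^{4} e^{u} - 48 u^{2} e^{u} + 48 u^{2} - 36 e^{u} - 72}{12 u^{4} + 36 u^{2} + 27}, which equals f(u).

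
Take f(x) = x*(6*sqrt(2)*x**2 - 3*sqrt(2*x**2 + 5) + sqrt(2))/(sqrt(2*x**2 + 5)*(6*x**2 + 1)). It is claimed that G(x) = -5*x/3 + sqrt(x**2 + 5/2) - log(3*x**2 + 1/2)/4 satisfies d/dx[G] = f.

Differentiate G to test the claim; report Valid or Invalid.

Invalid: d/dx[G] - f = -5/3, which is not 0.

d/dx[G] = (18*sqrt(2)*x**3 - 30*x**2*sqrt(2*x**2 + 5) - 9*x*sqrt(2*x**2 + 5) + 3*sqrt(2)*x - 5*sqrt(2*x**2 + 5))/(18*x**2*sqrt(2*x**2 + 5) + 3*sqrt(2*x**2 + 5))
d/dx[G] - f(x) = -5/3 != 0.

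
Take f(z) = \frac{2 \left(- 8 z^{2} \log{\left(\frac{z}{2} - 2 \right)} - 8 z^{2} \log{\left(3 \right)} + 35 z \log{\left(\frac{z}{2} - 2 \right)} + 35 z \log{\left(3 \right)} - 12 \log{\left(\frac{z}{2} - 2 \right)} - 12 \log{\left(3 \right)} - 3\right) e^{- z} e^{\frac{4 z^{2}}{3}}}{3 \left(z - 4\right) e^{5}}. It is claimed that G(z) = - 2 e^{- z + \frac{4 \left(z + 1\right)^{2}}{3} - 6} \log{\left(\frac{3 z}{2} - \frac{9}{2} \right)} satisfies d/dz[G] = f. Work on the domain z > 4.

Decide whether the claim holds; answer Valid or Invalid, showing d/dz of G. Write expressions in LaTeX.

d/dz[G] = \frac{- 16 z^{2} \log{\left(z - 3 \right)} - 16 z^{2} \log{\left(3 \right)} + 16 z^{2} \log{\left(2 \right)} + 38 z \log{\left(z - 3 \right)} - 38 z \log{\left(2 \right)} + 38 z \log{\left(3 \right)} + 30 \log{\left(z - 3 \right)} - 30 \log{\left(2 \right)} - 6 + 30 \log{\left(3 \right)}}{3 z e^{\frac{14}{3}} e^{- \frac{5 z}{3}} e^{- \frac{4 z^{2}}{3}} - 9 e^{\frac{14}{3}} e^{- \frac{5 z}{3}} e^{- \frac{4 z^{2}}{3}}}
d/dz[G] - f(z) = \frac{- 16 z^{3} e^{\frac{1}{3}} \log{\left(z - 3 \right)} - 16 z^{3} e^{\frac{1}{3}} \log{\left(3 \right)} + 16 z^{3} e^{\frac{1}{3}} \log{\left(2 \right)} + 16 z^{3} e^{- \frac{8 z}{3}} \log{\left(\frac{z}{2} - 2 \right)} + 16 z^{3} e^{- \frac{8 z}{3}} \log{\left(3 \right)} + 102 z^{2} e^{\frac{1}{3}} \log{\left(z - 3 \right)} - 102 z^{2} e^{\frac{1}{3}} \log{\left(2 \right)} + 102 z^{2} e^{\frac{1}{3}} \log{\left(3 \right)} - 118 z^{2} e^{- \frac{8 z}{3}} \log{\left(\frac{z}{2} - 2 \right)} - 118 z^{2} e^{- \frac{8 z}{3}} \log{\left(3 \right)} - 122 z e^{\frac{1}{3}} \log{\left(z - 3 \right)} - 122 z e^{\frac{1}{3}} \log{\left(3 \right)} - 6 z e^{\frac{1}{3}} + 122 z e^{\frac{1}{3}} \log{\left(2 \right)} + 234 z e^{- \frac{8 z}{3}} \log{\left(\frac{z}{2} - 2 \right)} + 6 z e^{- \frac{8 z}{3}} + 234 z e^{- \frac{8 z}{3}} \log{\left(3 \right)} - 120 e^{\frac{1}{3}} \log{\left(z - 3 \right)} - 120 e^{\frac{1}{3}} \log{\left(3 \right)} + 24 e^{\frac{1}{3}} + 120 e^{\frac{1}{3}} \log{\left(2 \right)} - 72 e^{- \frac{8 z}{3}} \log{\left(\frac{z}{2} - 2 \right)} - 72 e^{- \frac{8 z}{3}} \log{\left(3 \right)} - 18 e^{- \frac{8 z}{3}}}{3 z^{2} e^{5} e^{- \frac{5 z}{3}} e^{- \frac{4 z^{2}}{3}} - 21 z e^{5} e^{- \frac{5 z}{3}} e^{- \frac{4 z^{2}}{3}} + 36 e^{5} e^{- \frac{5 z}{3}} e^{- \frac{4 z^{2}}{3}}} != 0.

Invalid: d/dz[G] - f = \frac{- 16 z^{3} e^{\frac{1}{3}} \log{\left(z - 3 \right)} - 16 z^{3} e^{\frac{1}{3}} \log{\left(3 \right)} + 16 z^{3} e^{\frac{1}{3}} \log{\left(2 \right)} + 16 z^{3} e^{- \frac{8 z}{3}} \log{\left(\frac{z}{2} - 2 \right)} + 16 z^{3} e^{- \frac{8 z}{3}} \log{\left(3 \right)} + 102 z^{2} e^{\frac{1}{3}} \log{\left(z - 3 \right)} - 102 z^{2} e^{\frac{1}{3}} \log{\left(2 \right)} + 102 z^{2} e^{\frac{1}{3}} \log{\left(3 \right)} - 118 z^{2} e^{- \frac{8 z}{3}} \log{\left(\frac{z}{2} - 2 \right)} - 118 z^{2} e^{- \frac{8 z}{3}} \log{\left(3 \right)} - 122 z e^{\frac{1}{3}} \log{\left(z - 3 \right)} - 122 z e^{\frac{1}{3}} \log{\left(3 \right)} - 6 z e^{\frac{1}{3}} + 122 z e^{\frac{1}{3}} \log{\left(2 \right)} + 234 z e^{- \frac{8 z}{3}} \log{\left(\frac{z}{2} - 2 \right)} + 6 z e^{- \frac{8 z}{3}} + 234 z e^{- \frac{8 z}{3}} \log{\left(3 \right)} - 120 e^{\frac{1}{3}} \log{\left(z - 3 \right)} - 120 e^{\frac{1}{3}} \log{\left(3 \right)} + 24 e^{\frac{1}{3}} + 120 e^{\frac{1}{3}} \log{\left(2 \right)} - 72 e^{- \frac{8 z}{3}} \log{\left(\frac{z}{2} - 2 \right)} - 72 e^{- \frac{8 z}{3}} \log{\left(3 \right)} - 18 e^{- \frac{8 z}{3}}}{3 z^{2} e^{5} e^{- \frac{5 z}{3}} e^{- \frac{4 z^{2}}{3}} - 21 z e^{5} e^{- \frac{5 z}{3}} e^{- \frac{4 z^{2}}{3}} + 36 e^{5} e^{- \frac{5 z}{3}} e^{- \frac{4 z^{2}}{3}}}, which is not 0.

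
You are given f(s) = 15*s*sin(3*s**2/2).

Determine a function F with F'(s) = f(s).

The substitution u = 3*s**2/2 works: f is exactly (dF/du)*(du/ds) for that inner function.
Check: d/ds[-5*cos(3*s**2/2)] = 15*s*sin(3*s**2/2) = f(s).

An antiderivative is F(s) = -5*cos(3*s**2/2).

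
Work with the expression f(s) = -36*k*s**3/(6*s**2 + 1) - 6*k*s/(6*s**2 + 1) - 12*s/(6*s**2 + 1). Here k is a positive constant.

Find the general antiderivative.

The integrand splits into summands that can be handled one at a time.
Check: d/ds[-3*k*s**2 - log(3*s**2 + 1/2)] = (-36*k*s**3 - 6*k*s - 12*s)/(6*s**2 + 1), which equals f(s).

F(s) = -3*k*s**2 - log(3*s**2 + 1/2) + C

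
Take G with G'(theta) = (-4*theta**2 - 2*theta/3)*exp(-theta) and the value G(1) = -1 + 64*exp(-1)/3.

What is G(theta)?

G(theta) = 4*theta**2*exp(-theta) + 26*theta*exp(-theta)/3 - 1 + 26*exp(-theta)/3

Recognize the product-rule pattern: G'(theta) = u'v + uv' with u = 4*theta**2 + 26*theta/3 + 26/3, v = exp(-theta), so integration by parts undoes it.
A general antiderivative is (12*theta**2 + 26*theta + 26)*exp(-theta)/3 + C.
The condition gives C = -1 + 64*exp(-1)/3 - (64*exp(-1)/3) = -1.
So G(theta) = 4*theta**2*exp(-theta) + 26*theta*exp(-theta)/3 - 1 + 26*exp(-theta)/3.
Check: d/dtheta[4*theta**2*exp(-theta) + 26*theta*exp(-theta)/3 - 1 + 26*exp(-theta)/3] = (-12*theta**2 - 2*theta)*exp(-theta)/3, which equals G'(theta).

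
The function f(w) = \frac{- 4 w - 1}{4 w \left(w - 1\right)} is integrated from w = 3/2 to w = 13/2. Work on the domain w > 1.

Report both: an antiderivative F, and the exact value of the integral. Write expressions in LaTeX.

Factor the denominator (4 w \left(w - 1\right)) and decompose: f = - \frac{5}{4 \left(w - 1\right)} + \frac{1}{4 w}; each piece integrates to a log, atan, or power term.
F(w) = \frac{\log{\left(w \right)}}{4} - \frac{5 \log{\left(w - 1 \right)}}{4} is an antiderivative of f.
Check: d/dw[\frac{\log{\left(w \right)}}{4} - \frac{5 \log{\left(w - 1 \right)}}{4}] = \frac{- 4 w - 1}{4 w^{2} - 4 w}, which equals f(w).
F(13/2) = - \frac{5 \log{\left(\frac{11}{2} \right)}}{4} + \frac{\log{\left(\frac{13}{2} \right)}}{4}; F(3/2) = \frac{\log{\left(\frac{3}{2} \right)}}{4} + \frac{5 \log{\left(2 \right)}}{4}.
Integral = F(13/2) - F(3/2) = - \frac{5 \log{\left(\frac{11}{2} \right)}}{4} - \frac{5 \log{\left(2 \right)}}{4} - \frac{\log{\left(\frac{3}{2} \right)}}{4} + \frac{\log{\left(\frac{13}{2} \right)}}{4}.

Antiderivative: F(w) = \frac{\log{\left(w \right)}}{4} - \frac{5 \log{\left(w - 1 \right)}}{4}; value = - \frac{5 \log{\left(\frac{11}{2} \right)}}{4} - \frac{5 \log{\left(2 \right)}}{4} - \frac{\log{\left(\frac{3}{2} \right)}}{4} + \frac{\log{\left(\frac{13}{2} \right)}}{4}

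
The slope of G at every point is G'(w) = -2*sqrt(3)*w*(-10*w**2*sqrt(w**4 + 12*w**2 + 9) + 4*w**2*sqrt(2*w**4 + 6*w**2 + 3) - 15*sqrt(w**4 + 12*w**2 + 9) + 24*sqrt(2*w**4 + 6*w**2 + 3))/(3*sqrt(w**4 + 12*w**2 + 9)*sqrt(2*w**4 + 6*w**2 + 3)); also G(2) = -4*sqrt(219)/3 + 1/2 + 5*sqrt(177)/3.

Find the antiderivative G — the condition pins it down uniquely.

G(w) = -4*sqrt(w**4/3 + 4*w**2 + 3) + 5*sqrt(2*w**4/3 + 2*w**2 + 1) + 1/2

A candidate passes only if d/dw[G] lands on the given G'(w) exactly.
A general antiderivative is -4*sqrt(w**4/3 + 4*w**2 + 3) + 5*sqrt(2*w**4/3 + 2*w**2 + 1) + C.
The condition gives C = -4*sqrt(219)/3 + 1/2 + 5*sqrt(177)/3 - (-4*sqrt(219)/3 + 5*sqrt(177)/3) = 1/2.
So G(w) = -4*sqrt(w**4/3 + 4*w**2 + 3) + 5*sqrt(2*w**4/3 + 2*w**2 + 1) + 1/2.
Check: d/dw[-4*sqrt(w**4/3 + 4*w**2 + 3) + 5*sqrt(2*w**4/3 + 2*w**2 + 1) + 1/2] = (20*sqrt(3)*w**3*sqrt(w**4 + 12*w**2 + 9) - 8*sqrt(3)*w**3*sqrt(2*w**4 + 6*w**2 + 3) + 30*sqrt(3)*w*sqrt(w**4 + 12*w**2 + 9) - 48*sqrt(3)*w*sqrt(2*w**4 + 6*w**2 + 3))/(3*sqrt(w**4 + 12*w**2 + 9)*sqrt(2*w**4 + 6*w**2 + 3)), which equals G'(w).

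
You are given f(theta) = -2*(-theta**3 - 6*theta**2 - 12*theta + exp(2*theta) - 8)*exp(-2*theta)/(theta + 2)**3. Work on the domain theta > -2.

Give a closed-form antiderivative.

An antiderivative F(theta) passes only if d/dtheta[F] lands on f(theta) exactly.
Check: d/dtheta[(-(theta + 2)**2 + exp(2*theta))*exp(-2*theta)/(theta + 2)**2] = (2*theta**3 + 12*theta**2 + 24*theta - 2*exp(2*theta) + 16)/(theta**3*exp(2*theta) + 6*theta**2*exp(2*theta) + 12*theta*exp(2*theta) + 8*exp(2*theta)), which equals f(theta).

An antiderivative is F(theta) = (-(theta + 2)**2 + exp(2*theta))*exp(-2*theta)/(theta + 2)**2.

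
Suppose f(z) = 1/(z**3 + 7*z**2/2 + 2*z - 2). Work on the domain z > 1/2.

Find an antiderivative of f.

Factor the denominator ((z + 2)**2*(2*z - 1)) and decompose: f = 8/(25*(2*z - 1)) - 4/(25*(z + 2)) - 2/(5*(z + 2)**2); each piece integrates to a log, atan, or power term.
Check: d/dz[4*log(z - 1/2)/25 - 4*log(z + 2)/25 + 2/(5*z + 10)] = 2/(2*z**3 + 7*z**2 + 4*z - 4), which equals f(z).

An antiderivative is F(z) = 4*log(z - 1/2)/25 - 4*log(z + 2)/25 + 2/(5*z + 10).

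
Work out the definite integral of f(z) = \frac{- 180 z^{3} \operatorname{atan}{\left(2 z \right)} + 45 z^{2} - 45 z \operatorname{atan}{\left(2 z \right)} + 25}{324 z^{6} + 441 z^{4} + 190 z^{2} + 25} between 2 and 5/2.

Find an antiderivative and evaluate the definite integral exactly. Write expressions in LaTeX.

Antiderivative: F(z) = \frac{5 \operatorname{atan}{\left(2 z \right)}}{18 z^{2} + 10}; value = - \frac{5 \operatorname{atan}{\left(4 \right)}}{82} + \frac{2 \operatorname{atan}{\left(5 \right)}}{49}

f has the shape u'v + uv' for u = \frac{5}{6 \left(3 z^{2} + \frac{5}{3}\right)} and v = \operatorname{atan}{\left(2 z \right)} — it is the derivative of the product u*v.
F(z) = \frac{5 \operatorname{atan}{\left(2 z \right)}}{18 z^{2} + 10} is an antiderivative of f.
Check: d/dz[\frac{5 \operatorname{atan}{\left(2 z \right)}}{18 z^{2} + 10}] = \frac{- 180 z^{3} \operatorname{atan}{\left(2 z \right)} + 45 z^{2} - 45 z \operatorname{atan}{\left(2 z \right)} + 25}{324 z^{6} + 441 z^{4} + 190 z^{2} + 25} = f(z).
F(5/2) = \frac{2 \operatorname{atan}{\left(5 \right)}}{49}; F(2) = \frac{5 \operatorname{atan}{\left(4 \right)}}{82}.
Integral = F(5/2) - F(2) = - \frac{5 \operatorname{atan}{\left(4 \right)}}{82} + \frac{2 \operatorname{atan}{\left(5 \right)}}{49}.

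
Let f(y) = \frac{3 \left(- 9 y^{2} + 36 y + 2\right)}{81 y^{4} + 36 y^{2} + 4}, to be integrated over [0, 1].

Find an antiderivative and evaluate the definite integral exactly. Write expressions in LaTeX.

f has the shape u'v + uv' for u = \frac{1}{\frac{3 y^{2}}{2} + \frac{1}{3}} and v = \frac{y}{2} - 1 — it is the derivative of the product u*v.
F(y) = \frac{\frac{y}{2} - 1}{\frac{3 y^{2}}{2} + \frac{1}{3}} is an antiderivative of f.
Check: d/dy[\frac{\frac{y}{2} - 1}{\frac{3 y^{2}}{2} + \frac{1}{3}}] = \frac{- 27 y^{2} + 108 y + 6}{81 y^{4} + 36 y^{2} + 4}, which equals f(y).
F(1) = - \frac{3}{11}; F(0) = -3.
Integral = F(1) - F(0) = \frac{30}{11}.

Antiderivative: F(y) = \frac{\frac{y}{2} - 1}{\frac{3 y^{2}}{2} + \frac{1}{3}}; value = \frac{30}{11}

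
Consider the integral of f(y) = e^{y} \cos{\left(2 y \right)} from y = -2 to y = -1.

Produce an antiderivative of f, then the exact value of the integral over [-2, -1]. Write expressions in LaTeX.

Antiderivative: F(y) = \frac{2 e^{y} \sin{\left(2 y \right)}}{5} + \frac{e^{y} \cos{\left(2 y \right)}}{5}; value = - \frac{2 \sin{\left(2 \right)}}{5 e} + \frac{2 \sin{\left(4 \right)}}{5 e^{2}} + \frac{\cos{\left(2 \right)}}{5 e} - \frac{\cos{\left(4 \right)}}{5 e^{2}}

Differentiate the proposed F(y) back; it has to land on f(y) exactly.
F(y) = \frac{2 e^{y} \sin{\left(2 y \right)}}{5} + \frac{e^{y} \cos{\left(2 y \right)}}{5} is an antiderivative of f.
Check: d/dy[\frac{2 e^{y} \sin{\left(2 y \right)}}{5} + \frac{e^{y} \cos{\left(2 y \right)}}{5}] = e^{y} \cos{\left(2 y \right)} = f(y).
F(-1) = - \frac{2 \sin{\left(2 \right)}}{5 e} + \frac{\cos{\left(2 \right)}}{5 e}; F(-2) = \frac{\cos{\left(4 \right)}}{5 e^{2}} - \frac{2 \sin{\left(4 \right)}}{5 e^{2}}.
Integral = F(-1) - F(-2) = - \frac{2 \sin{\left(2 \right)}}{5 e} + \frac{2 \sin{\left(4 \right)}}{5 e^{2}} + \frac{\cos{\left(2 \right)}}{5 e} - \frac{\cos{\left(4 \right)}}{5 e^{2}}.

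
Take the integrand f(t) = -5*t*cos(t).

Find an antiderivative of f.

Since d/dt undoes antidifferentiation here, F'(t) = f(t) is required of F(t).
Check: d/dt[-5*(t*sin(t) + cos(t))] = -5*t*cos(t) = f(t).

An antiderivative is F(t) = -5*(t*sin(t) + cos(t)).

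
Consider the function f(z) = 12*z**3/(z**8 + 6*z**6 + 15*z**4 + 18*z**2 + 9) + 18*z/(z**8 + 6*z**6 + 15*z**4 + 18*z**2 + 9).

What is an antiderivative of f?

An antiderivative is F(z) = -3/(z**4 + 3*z**2 + 3).

f matches the chain-rule pattern g'(h)*h' with inner function h(z) = z**4/3 + z**2 + 1; substituting u = h(z) collapses the integral.
Check: d/dz[-3/(z**4 + 3*z**2 + 3)] = (12*z**3 + 18*z)/(z**8 + 6*z**6 + 15*z**4 + 18*z**2 + 9), which equals f(z).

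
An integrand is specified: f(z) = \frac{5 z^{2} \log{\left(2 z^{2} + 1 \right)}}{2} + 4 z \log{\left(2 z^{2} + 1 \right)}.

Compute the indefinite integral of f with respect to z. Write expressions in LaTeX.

Integrate term by term and add the pieces.
Check: d/dz[\frac{5 z^{3} \log{\left(2 z^{2} + 1 \right)}}{6} - \frac{5 z^{3}}{9} + 2 z^{2} \log{\left(2 z^{2} + 1 \right)} - 2 z^{2} + \frac{5 z}{6} + \log{\left(z^{2} + \frac{1}{2} \right)} - \frac{5 \sqrt{2} \operatorname{atan}{\left(\sqrt{2} z \right)}}{12}] = \frac{5 z^{2} \log{\left(2 z^{2} + 1 \right)}}{2} + 4 z \log{\left(2 z^{2} + 1 \right)} = f(z).

F(z) = \frac{5 z^{3} \log{\left(2 z^{2} + 1 \right)}}{6} - \frac{5 z^{3}}{9} + 2 z^{2} \log{\left(2 z^{2} + 1 \right)} - 2 z^{2} + \frac{5 z}{6} + \log{\left(z^{2} + \frac{1}{2} \right)} - \frac{5 \sqrt{2} \operatorname{atan}{\left(\sqrt{2} z \right)}}{12} + C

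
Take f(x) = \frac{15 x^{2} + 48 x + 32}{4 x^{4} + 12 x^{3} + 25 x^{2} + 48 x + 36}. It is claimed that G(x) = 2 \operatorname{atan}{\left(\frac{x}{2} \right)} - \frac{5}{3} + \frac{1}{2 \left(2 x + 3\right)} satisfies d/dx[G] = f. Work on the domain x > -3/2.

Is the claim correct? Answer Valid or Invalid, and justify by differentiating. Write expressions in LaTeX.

d/dx[G] = \frac{15 x^{2} + 48 x + 32}{4 x^{4} + 12 x^{3} + 25 x^{2} + 48 x + 36}
This equals f(x) exactly, so the claim holds.

Valid - differentiating G returns exactly f.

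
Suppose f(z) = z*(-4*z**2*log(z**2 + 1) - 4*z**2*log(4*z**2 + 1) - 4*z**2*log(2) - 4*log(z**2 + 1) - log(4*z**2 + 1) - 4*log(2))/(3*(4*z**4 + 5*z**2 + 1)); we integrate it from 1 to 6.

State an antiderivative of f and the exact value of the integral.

Antiderivative: F(z) = -log(z**2 + 1)*log(4*z**2 + 1)/6 - log(2)*log(4*z**2 + 1)/6; value = -log(74)*log(145)/6 + log(4)*log(5)/6

Recognize the product-rule pattern: f = u'v + uv' with u = -log(4*z**2 + 1)/6, v = log(2*z**2 + 2), so integration by parts undoes it.
F(z) = -log(z**2 + 1)*log(4*z**2 + 1)/6 - log(2)*log(4*z**2 + 1)/6 is an antiderivative of f.
Check: d/dz[-log(z**2 + 1)*log(4*z**2 + 1)/6 - log(2)*log(4*z**2 + 1)/6] = (-4*z**3*log(z**2 + 1) - 4*z**3*log(4*z**2 + 1) - 4*z**3*log(2) - 4*z*log(z**2 + 1) - z*log(4*z**2 + 1) - 4*z*log(2))/(12*z**4 + 15*z**2 + 3), which equals f(z).
F(6) = -log(37)*log(145)/6 - log(2)*log(145)/6; F(1) = -log(2)*log(5)/3.
Integral = F(6) - F(1) = -log(74)*log(145)/6 + log(4)*log(5)/6.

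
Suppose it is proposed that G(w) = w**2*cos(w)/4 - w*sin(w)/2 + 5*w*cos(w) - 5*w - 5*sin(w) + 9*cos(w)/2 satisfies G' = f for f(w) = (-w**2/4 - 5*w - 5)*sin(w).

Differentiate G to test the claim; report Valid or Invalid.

Invalid: d/dw[G] - f = -5, which is not 0.

d/dw[G] = -w**2*sin(w)/4 - 5*w*sin(w) - 5*sin(w) - 5
d/dw[G] - f(w) = -5 != 0.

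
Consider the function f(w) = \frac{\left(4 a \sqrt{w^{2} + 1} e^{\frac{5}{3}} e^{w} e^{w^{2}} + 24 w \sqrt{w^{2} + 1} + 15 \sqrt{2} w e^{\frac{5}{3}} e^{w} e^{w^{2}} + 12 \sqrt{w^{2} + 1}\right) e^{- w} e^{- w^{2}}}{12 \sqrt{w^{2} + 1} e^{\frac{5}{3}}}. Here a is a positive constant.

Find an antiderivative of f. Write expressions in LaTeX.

An antiderivative is F(w) = \frac{4 a w + 15 \sqrt{2} \sqrt{w^{2} + 1} - \frac{12 e^{- w} e^{- w^{2}}}{e^{\frac{5}{3}}}}{12}.

Differentiate the proposed F(w) back; it has to land on f(w) exactly.
Check: d/dw[\frac{4 a w + 15 \sqrt{2} \sqrt{w^{2} + 1} - \frac{12 e^{- w} e^{- w^{2}}}{e^{\frac{5}{3}}}}{12}] = \frac{\left(4 a \sqrt{w^{2} + 1} e^{\frac{5}{3}} e^{w} e^{w^{2}} + 24 w \sqrt{w^{2} + 1} + 15 \sqrt{2} w e^{\frac{5}{3}} e^{w} e^{w^{2}} + 12 \sqrt{w^{2} + 1}\right) e^{- w} e^{- w^{2}}}{12 \sqrt{w^{2} + 1} e^{\frac{5}{3}}} = f(w).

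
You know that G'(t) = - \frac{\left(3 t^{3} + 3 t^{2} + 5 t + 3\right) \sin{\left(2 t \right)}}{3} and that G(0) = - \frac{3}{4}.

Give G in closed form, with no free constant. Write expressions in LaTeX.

A first test for any G(t): its t-derivative must equal the given G'(t).
A general antiderivative is \frac{t^{3} \cos{\left(2 t \right)}}{2} - \frac{3 t^{2} \sin{\left(2 t \right)}}{4} + \frac{t^{2} \cos{\left(2 t \right)}}{2} - \frac{t \sin{\left(2 t \right)}}{2} + \frac{t \cos{\left(2 t \right)}}{12} - \frac{\sin{\left(2 t \right)}}{24} + \frac{\cos{\left(2 t \right)}}{4} + C.
The condition gives C = - \frac{3}{4} - (\frac{1}{4}) = -1.
So G(t) = \frac{12 t^{3} \cos{\left(2 t \right)} - 18 t^{2} \sin{\left(2 t \right)} + 12 t^{2} \cos{\left(2 t \right)} - 12 t \sin{\left(2 t \right)} + 2 t \cos{\left(2 t \right)} - \sin{\left(2 t \right)} + 6 \cos{\left(2 t \right)} - 24}{24}.
Check: d/dt[\frac{12 t^{3} \cos{\left(2 t \right)} - 18 t^{2} \sin{\left(2 t \right)} + 12 t^{2} \cos{\left(2 t \right)} - 12 t \sin{\left(2 t \right)} + 2 t \cos{\left(2 t \right)} - \sin{\left(2 t \right)} + 6 \cos{\left(2 t \right)} - 24}{24}] = - t^{3} \sin{\left(2 t \right)} - t^{2} \sin{\left(2 t \right)} - \frac{5 t \sin{\left(2 t \right)}}{3} - \sin{\left(2 t \right)}, which equals G'(t).

G(t) = \frac{12 t^{3} \cos{\left(2 t \right)} - 18 t^{2} \sin{\left(2 t \right)} + 12 t^{2} \cos{\left(2 t \right)} - 12 t \sin{\left(2 t \right)} + 2 t \cos{\left(2 t \right)} - \sin{\left(2 t \right)} + 6 \cos{\left(2 t \right)} - 24}{24}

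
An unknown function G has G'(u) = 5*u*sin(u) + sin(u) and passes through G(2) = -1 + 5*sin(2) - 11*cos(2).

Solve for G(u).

Integrate term by term and add the pieces.
A general antiderivative is -5*u*cos(u) + 5*sin(u) - cos(u) + C.
The condition gives C = -1 + 5*sin(2) - 11*cos(2) - (5*sin(2) - 11*cos(2)) = -1.
So G(u) = -5*u*cos(u) + 5*sin(u) - cos(u) - 1.
Check: d/du[-5*u*cos(u) + 5*sin(u) - cos(u) - 1] = 5*u*sin(u) + sin(u) = G'(u).

G(u) = -5*u*cos(u) + 5*sin(u) - cos(u) - 1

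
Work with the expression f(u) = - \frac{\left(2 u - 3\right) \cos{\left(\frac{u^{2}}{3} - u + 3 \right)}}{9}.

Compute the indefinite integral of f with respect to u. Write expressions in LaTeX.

The substitution w = \frac{u^{2}}{3} - u + 3 works: f is exactly (dF/dw)*(dw/du) for that inner function.
Check: d/du[- \frac{\sin{\left(\frac{u^{2}}{3} - u + 3 \right)}}{3}] = - \frac{2 u \cos{\left(\frac{u^{2}}{3} - u + 3 \right)}}{9} + \frac{\cos{\left(\frac{u^{2}}{3} - u + 3 \right)}}{3}, which equals f(u).

F(u) = - \frac{\sin{\left(\frac{u^{2}}{3} - u + 3 \right)}}{3} + C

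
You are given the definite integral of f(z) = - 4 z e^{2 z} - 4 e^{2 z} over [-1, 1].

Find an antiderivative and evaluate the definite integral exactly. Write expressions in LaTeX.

Antiderivative: F(z) = \left(- 2 z - 1\right) e^{2 z}; value = - 3 e^{2} - e^{-2}

Recognize the product-rule pattern: f = u'v + uv' with u = - 2 z - 1, v = e^{2 z}, so integration by parts undoes it.
F(z) = \left(- 2 z - 1\right) e^{2 z} is an antiderivative of f.
Check: d/dz[\left(- 2 z - 1\right) e^{2 z}] = - 4 z e^{2 z} - 4 e^{2 z} = f(z).
F(1) = - 3 e^{2}; F(-1) = e^{-2}.
Integral = F(1) - F(-1) = - 3 e^{2} - e^{-2}.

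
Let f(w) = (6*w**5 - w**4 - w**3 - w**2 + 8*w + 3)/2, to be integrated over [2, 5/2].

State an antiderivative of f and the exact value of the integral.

Antiderivative: F(w) = w*(60*w**5 - 12*w**4 - 15*w**3 - 20*w**2 + 240*w + 180)/120; value = 81217/960

A first test for any F(w): its w-derivative must equal f(w) identically.
F(w) = w*(60*w**5 - 12*w**4 - 15*w**3 - 20*w**2 + 240*w + 180)/120 is an antiderivative of f.
Check: d/dw[w*(60*w**5 - 12*w**4 - 15*w**3 - 20*w**2 + 240*w + 180)/120] = 3*w**5 - w**4/2 - w**3/2 - w**2/2 + 4*w + 3/2, which equals f(w).
F(5/2) = 23245/192; F(2) = 547/15.
Integral = F(5/2) - F(2) = 81217/960.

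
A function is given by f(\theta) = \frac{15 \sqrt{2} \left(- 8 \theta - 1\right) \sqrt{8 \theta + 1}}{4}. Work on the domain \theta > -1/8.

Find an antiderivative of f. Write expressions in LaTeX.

Any candidate F(\theta) must reproduce f(\theta) exactly when differentiated.
Check: d/d\theta[- \frac{3 \left(4 \theta + \frac{1}{2}\right)^{\frac{5}{2}}}{2}] = \frac{\sqrt{2} \left(- 120 \theta \sqrt{8 \theta + 1} - 15 \sqrt{8 \theta + 1}\right)}{4}, which equals f(\theta).

An antiderivative is F(\theta) = - \frac{3 \left(4 \theta + \frac{1}{2}\right)^{\frac{5}{2}}}{2}.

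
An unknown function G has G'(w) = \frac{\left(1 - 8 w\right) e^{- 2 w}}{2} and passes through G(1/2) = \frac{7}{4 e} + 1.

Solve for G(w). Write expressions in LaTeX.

G'(w) has the shape u'v + uv' for u = 2 w + \frac{3}{4} and v = e^{- 2 w} — it is the derivative of the product u*v.
A general antiderivative is \frac{\left(8 w + 3\right) e^{- 2 w}}{4} + C.
The condition gives C = \frac{7}{4 e} + 1 - (\frac{7}{4 e}) = 1.
So G(w) = \frac{\left(8 w + 3\right) e^{- 2 w}}{4} + 1.
Check: d/dw[\frac{\left(8 w + 3\right) e^{- 2 w}}{4} + 1] = \frac{\left(1 - 8 w\right) e^{- 2 w}}{2} = G'(w).

G(w) = \frac{\left(8 w + 3\right) e^{- 2 w}}{4} + 1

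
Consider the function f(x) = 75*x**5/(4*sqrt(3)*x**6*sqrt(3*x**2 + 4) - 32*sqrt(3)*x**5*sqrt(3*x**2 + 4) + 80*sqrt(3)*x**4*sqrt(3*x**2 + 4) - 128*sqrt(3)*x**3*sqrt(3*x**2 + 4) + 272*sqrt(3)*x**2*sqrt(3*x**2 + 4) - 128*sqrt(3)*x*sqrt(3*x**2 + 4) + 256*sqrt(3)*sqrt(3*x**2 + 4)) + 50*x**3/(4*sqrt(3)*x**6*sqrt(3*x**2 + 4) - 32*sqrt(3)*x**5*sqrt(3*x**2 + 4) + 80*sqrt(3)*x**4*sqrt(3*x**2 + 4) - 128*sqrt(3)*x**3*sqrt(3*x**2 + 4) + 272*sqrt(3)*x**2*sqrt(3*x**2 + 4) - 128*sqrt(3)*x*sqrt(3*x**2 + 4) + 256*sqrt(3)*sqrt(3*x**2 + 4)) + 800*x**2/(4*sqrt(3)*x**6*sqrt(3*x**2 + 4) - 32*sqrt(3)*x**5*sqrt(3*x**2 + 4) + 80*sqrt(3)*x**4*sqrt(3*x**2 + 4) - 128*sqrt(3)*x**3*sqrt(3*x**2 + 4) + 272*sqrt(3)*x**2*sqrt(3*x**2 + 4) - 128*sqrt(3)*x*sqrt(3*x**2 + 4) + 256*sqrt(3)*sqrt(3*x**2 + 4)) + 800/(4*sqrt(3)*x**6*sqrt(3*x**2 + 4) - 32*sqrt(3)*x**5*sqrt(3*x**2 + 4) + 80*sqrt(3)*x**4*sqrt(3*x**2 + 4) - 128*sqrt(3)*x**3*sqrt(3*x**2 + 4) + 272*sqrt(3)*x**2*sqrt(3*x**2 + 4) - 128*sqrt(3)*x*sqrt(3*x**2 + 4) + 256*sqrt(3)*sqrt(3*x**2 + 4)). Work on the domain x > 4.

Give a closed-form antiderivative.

An antiderivative is F(x) = -25*x*sqrt(3*x**2 + 4)/(4*sqrt(3)*x**3 - 16*sqrt(3)*x**2 + 8*sqrt(3)*x - 32*sqrt(3)).

Integrate term by term and add the pieces.
Check: d/dx[-25*x*sqrt(3*x**2 + 4)/(4*sqrt(3)*x**3 - 16*sqrt(3)*x**2 + 8*sqrt(3)*x - 32*sqrt(3))] = (75*sqrt(3)*x**5 + 50*sqrt(3)*x**3 + 800*sqrt(3)*x**2 + 800*sqrt(3))/(12*x**6*sqrt(3*x**2 + 4) - 96*x**5*sqrt(3*x**2 + 4) + 240*x**4*sqrt(3*x**2 + 4) - 384*x**3*sqrt(3*x**2 + 4) + 816*x**2*sqrt(3*x**2 + 4) - 384*x*sqrt(3*x**2 + 4) + 768*sqrt(3*x**2 + 4)), which equals f(x).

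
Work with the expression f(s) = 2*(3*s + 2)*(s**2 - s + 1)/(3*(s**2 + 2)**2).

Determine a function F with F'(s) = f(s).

An antiderivative F(s) passes only if d/ds[F] lands on f(s) exactly.
Check: d/ds[s/(3*s**2/2 + 3) + log(3*s**2 + 6) + 5/(3*s**2 + 6)] = (6*s**3 - 2*s**2 + 2*s + 4)/(3*s**4 + 12*s**2 + 12), which equals f(s).

An antiderivative is F(s) = s/(3*s**2/2 + 3) + log(3*s**2 + 6) + 5/(3*s**2 + 6).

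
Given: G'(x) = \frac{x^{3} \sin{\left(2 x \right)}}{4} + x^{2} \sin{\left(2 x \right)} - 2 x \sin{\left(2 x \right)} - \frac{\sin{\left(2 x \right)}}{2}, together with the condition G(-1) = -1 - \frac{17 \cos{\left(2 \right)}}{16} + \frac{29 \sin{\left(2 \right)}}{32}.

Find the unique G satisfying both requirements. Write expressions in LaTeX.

The integrand splits into summands that can be handled one at a time.
A general antiderivative is - \frac{x^{3} \cos{\left(2 x \right)}}{8} + \frac{3 x^{2} \sin{\left(2 x \right)}}{16} - \frac{x^{2} \cos{\left(2 x \right)}}{2} + \frac{x \sin{\left(2 x \right)}}{2} + \frac{19 x \cos{\left(2 x \right)}}{16} - \frac{19 \sin{\left(2 x \right)}}{32} + \frac{\cos{\left(2 x \right)}}{2} + C.
The condition gives C = -1 - \frac{17 \cos{\left(2 \right)}}{16} + \frac{29 \sin{\left(2 \right)}}{32} - (- \frac{17 \cos{\left(2 \right)}}{16} + \frac{29 \sin{\left(2 \right)}}{32}) = -1.
So G(x) = - \frac{x^{3} \cos{\left(2 x \right)}}{8} + \frac{3 x^{2} \sin{\left(2 x \right)}}{16} - \frac{x^{2} \cos{\left(2 x \right)}}{2} + \frac{x \sin{\left(2 x \right)}}{2} + \frac{19 x \cos{\left(2 x \right)}}{16} - \frac{19 \sin{\left(2 x \right)}}{32} + \frac{\cos{\left(2 x \right)}}{2} - 1.
Check: d/dx[- \frac{x^{3} \cos{\left(2 x \right)}}{8} + \frac{3 x^{2} \sin{\left(2 x \right)}}{16} - \frac{x^{2} \cos{\left(2 x \right)}}{2} + \frac{x \sin{\left(2 x \right)}}{2} + \frac{19 x \cos{\left(2 x \right)}}{16} - \frac{19 \sin{\left(2 x \right)}}{32} + \frac{\cos{\left(2 x \right)}}{2} - 1] = \frac{x^{3} \sin{\left(2 x \right)}}{4} + x^{2} \sin{\left(2 x \right)} - 2 x \sin{\left(2 x \right)} - \frac{\sin{\left(2 x \right)}}{2} = G'(x).

G(x) = - \frac{x^{3} \cos{\left(2 x \right)}}{8} + \frac{3 x^{2} \sin{\left(2 x \right)}}{16} - \frac{x^{2} \cos{\left(2 x \right)}}{2} + \frac{x \sin{\left(2 x \right)}}{2} + \frac{19 x \cos{\left(2 x \right)}}{16} - \frac{19 \sin{\left(2 x \right)}}{32} + \frac{\cos{\left(2 x \right)}}{2} - 1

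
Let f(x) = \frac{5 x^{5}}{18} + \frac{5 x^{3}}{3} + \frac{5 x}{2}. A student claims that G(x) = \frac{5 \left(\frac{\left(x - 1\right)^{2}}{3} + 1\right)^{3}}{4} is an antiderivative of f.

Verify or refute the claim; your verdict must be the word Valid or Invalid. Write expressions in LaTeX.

d/dx[G] = \frac{5 x^{5}}{18} - \frac{25 x^{4}}{18} + \frac{40 x^{3}}{9} - \frac{70 x^{2}}{9} + \frac{80 x}{9} - \frac{40}{9}
d/dx[G] - f(x) = - \frac{25 x^{4}}{18} + \frac{25 x^{3}}{9} - \frac{70 x^{2}}{9} + \frac{115 x}{18} - \frac{40}{9} != 0.

Invalid: d/dx[G] - f = - \frac{25 x^{4}}{18} + \frac{25 x^{3}}{9} - \frac{70 x^{2}}{9} + \frac{115 x}{18} - \frac{40}{9}, which is not 0.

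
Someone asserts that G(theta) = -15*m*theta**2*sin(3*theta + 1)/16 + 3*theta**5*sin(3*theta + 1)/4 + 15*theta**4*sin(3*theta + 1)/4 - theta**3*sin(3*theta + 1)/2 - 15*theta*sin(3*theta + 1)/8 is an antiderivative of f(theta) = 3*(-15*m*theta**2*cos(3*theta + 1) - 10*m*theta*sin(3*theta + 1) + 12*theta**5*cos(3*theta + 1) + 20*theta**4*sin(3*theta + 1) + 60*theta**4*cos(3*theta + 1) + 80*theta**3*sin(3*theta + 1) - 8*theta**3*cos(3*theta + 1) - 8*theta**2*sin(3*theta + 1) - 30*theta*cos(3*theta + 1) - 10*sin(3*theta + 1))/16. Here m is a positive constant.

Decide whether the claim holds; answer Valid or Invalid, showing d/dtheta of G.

Valid: G'(theta) = f(theta).

d/dtheta[G] = -45*m*theta**2*cos(3*theta + 1)/16 - 15*m*theta*sin(3*theta + 1)/8 + 9*theta**5*cos(3*theta + 1)/4 + 15*theta**4*sin(3*theta + 1)/4 + 45*theta**4*cos(3*theta + 1)/4 + 15*theta**3*sin(3*theta + 1) - 3*theta**3*cos(3*theta + 1)/2 - 3*theta**2*sin(3*theta + 1)/2 - 45*theta*cos(3*theta + 1)/8 - 15*sin(3*theta + 1)/8
This equals f(theta) exactly, so the claim holds.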